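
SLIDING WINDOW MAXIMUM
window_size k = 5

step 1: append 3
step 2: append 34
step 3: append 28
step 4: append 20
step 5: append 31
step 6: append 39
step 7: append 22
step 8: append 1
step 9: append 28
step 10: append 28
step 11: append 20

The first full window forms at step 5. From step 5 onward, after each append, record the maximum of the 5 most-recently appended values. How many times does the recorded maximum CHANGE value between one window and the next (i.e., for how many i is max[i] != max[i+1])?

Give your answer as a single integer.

step 1: append 3 -> window=[3] (not full yet)
step 2: append 34 -> window=[3, 34] (not full yet)
step 3: append 28 -> window=[3, 34, 28] (not full yet)
step 4: append 20 -> window=[3, 34, 28, 20] (not full yet)
step 5: append 31 -> window=[3, 34, 28, 20, 31] -> max=34
step 6: append 39 -> window=[34, 28, 20, 31, 39] -> max=39
step 7: append 22 -> window=[28, 20, 31, 39, 22] -> max=39
step 8: append 1 -> window=[20, 31, 39, 22, 1] -> max=39
step 9: append 28 -> window=[31, 39, 22, 1, 28] -> max=39
step 10: append 28 -> window=[39, 22, 1, 28, 28] -> max=39
step 11: append 20 -> window=[22, 1, 28, 28, 20] -> max=28
Recorded maximums: 34 39 39 39 39 39 28
Changes between consecutive maximums: 2

Answer: 2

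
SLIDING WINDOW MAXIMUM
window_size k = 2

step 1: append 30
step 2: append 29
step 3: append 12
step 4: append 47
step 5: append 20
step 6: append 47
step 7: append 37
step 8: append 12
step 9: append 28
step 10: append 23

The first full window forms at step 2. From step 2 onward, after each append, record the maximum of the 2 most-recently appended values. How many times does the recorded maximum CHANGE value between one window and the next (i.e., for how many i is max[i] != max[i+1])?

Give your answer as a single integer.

step 1: append 30 -> window=[30] (not full yet)
step 2: append 29 -> window=[30, 29] -> max=30
step 3: append 12 -> window=[29, 12] -> max=29
step 4: append 47 -> window=[12, 47] -> max=47
step 5: append 20 -> window=[47, 20] -> max=47
step 6: append 47 -> window=[20, 47] -> max=47
step 7: append 37 -> window=[47, 37] -> max=47
step 8: append 12 -> window=[37, 12] -> max=37
step 9: append 28 -> window=[12, 28] -> max=28
step 10: append 23 -> window=[28, 23] -> max=28
Recorded maximums: 30 29 47 47 47 47 37 28 28
Changes between consecutive maximums: 4

Answer: 4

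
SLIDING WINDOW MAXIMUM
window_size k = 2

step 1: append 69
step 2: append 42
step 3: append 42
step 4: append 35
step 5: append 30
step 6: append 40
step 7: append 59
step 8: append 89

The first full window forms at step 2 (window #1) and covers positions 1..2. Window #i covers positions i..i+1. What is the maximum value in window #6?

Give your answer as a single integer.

Answer: 59

Derivation:
step 1: append 69 -> window=[69] (not full yet)
step 2: append 42 -> window=[69, 42] -> max=69
step 3: append 42 -> window=[42, 42] -> max=42
step 4: append 35 -> window=[42, 35] -> max=42
step 5: append 30 -> window=[35, 30] -> max=35
step 6: append 40 -> window=[30, 40] -> max=40
step 7: append 59 -> window=[40, 59] -> max=59
Window #6 max = 59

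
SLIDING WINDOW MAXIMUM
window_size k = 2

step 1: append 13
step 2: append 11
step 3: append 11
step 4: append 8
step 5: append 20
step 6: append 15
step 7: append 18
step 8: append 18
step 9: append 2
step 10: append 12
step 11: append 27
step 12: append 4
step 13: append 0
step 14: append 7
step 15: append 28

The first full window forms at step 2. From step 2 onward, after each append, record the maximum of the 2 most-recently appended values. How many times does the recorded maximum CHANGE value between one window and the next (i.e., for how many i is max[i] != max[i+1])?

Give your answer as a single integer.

step 1: append 13 -> window=[13] (not full yet)
step 2: append 11 -> window=[13, 11] -> max=13
step 3: append 11 -> window=[11, 11] -> max=11
step 4: append 8 -> window=[11, 8] -> max=11
step 5: append 20 -> window=[8, 20] -> max=20
step 6: append 15 -> window=[20, 15] -> max=20
step 7: append 18 -> window=[15, 18] -> max=18
step 8: append 18 -> window=[18, 18] -> max=18
step 9: append 2 -> window=[18, 2] -> max=18
step 10: append 12 -> window=[2, 12] -> max=12
step 11: append 27 -> window=[12, 27] -> max=27
step 12: append 4 -> window=[27, 4] -> max=27
step 13: append 0 -> window=[4, 0] -> max=4
step 14: append 7 -> window=[0, 7] -> max=7
step 15: append 28 -> window=[7, 28] -> max=28
Recorded maximums: 13 11 11 20 20 18 18 18 12 27 27 4 7 28
Changes between consecutive maximums: 8

Answer: 8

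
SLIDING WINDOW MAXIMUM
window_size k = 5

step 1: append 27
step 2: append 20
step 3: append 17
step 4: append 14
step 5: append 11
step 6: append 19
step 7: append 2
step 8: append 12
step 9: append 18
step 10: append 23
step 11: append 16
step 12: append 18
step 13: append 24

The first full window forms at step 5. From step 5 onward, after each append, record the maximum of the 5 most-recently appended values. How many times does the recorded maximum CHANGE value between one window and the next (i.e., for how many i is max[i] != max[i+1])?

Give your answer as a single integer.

Answer: 4

Derivation:
step 1: append 27 -> window=[27] (not full yet)
step 2: append 20 -> window=[27, 20] (not full yet)
step 3: append 17 -> window=[27, 20, 17] (not full yet)
step 4: append 14 -> window=[27, 20, 17, 14] (not full yet)
step 5: append 11 -> window=[27, 20, 17, 14, 11] -> max=27
step 6: append 19 -> window=[20, 17, 14, 11, 19] -> max=20
step 7: append 2 -> window=[17, 14, 11, 19, 2] -> max=19
step 8: append 12 -> window=[14, 11, 19, 2, 12] -> max=19
step 9: append 18 -> window=[11, 19, 2, 12, 18] -> max=19
step 10: append 23 -> window=[19, 2, 12, 18, 23] -> max=23
step 11: append 16 -> window=[2, 12, 18, 23, 16] -> max=23
step 12: append 18 -> window=[12, 18, 23, 16, 18] -> max=23
step 13: append 24 -> window=[18, 23, 16, 18, 24] -> max=24
Recorded maximums: 27 20 19 19 19 23 23 23 24
Changes between consecutive maximums: 4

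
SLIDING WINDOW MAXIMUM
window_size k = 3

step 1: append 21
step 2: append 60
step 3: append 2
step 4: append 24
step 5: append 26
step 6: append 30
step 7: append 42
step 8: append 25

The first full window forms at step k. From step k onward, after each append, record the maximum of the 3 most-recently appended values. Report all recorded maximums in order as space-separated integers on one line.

Answer: 60 60 26 30 42 42

Derivation:
step 1: append 21 -> window=[21] (not full yet)
step 2: append 60 -> window=[21, 60] (not full yet)
step 3: append 2 -> window=[21, 60, 2] -> max=60
step 4: append 24 -> window=[60, 2, 24] -> max=60
step 5: append 26 -> window=[2, 24, 26] -> max=26
step 6: append 30 -> window=[24, 26, 30] -> max=30
step 7: append 42 -> window=[26, 30, 42] -> max=42
step 8: append 25 -> window=[30, 42, 25] -> max=42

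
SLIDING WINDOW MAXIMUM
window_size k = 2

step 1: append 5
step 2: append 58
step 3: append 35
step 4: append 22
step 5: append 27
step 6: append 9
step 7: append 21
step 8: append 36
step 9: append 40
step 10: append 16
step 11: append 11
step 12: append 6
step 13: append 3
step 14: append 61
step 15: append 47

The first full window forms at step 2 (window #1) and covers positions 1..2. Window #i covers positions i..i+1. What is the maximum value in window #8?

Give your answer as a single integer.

step 1: append 5 -> window=[5] (not full yet)
step 2: append 58 -> window=[5, 58] -> max=58
step 3: append 35 -> window=[58, 35] -> max=58
step 4: append 22 -> window=[35, 22] -> max=35
step 5: append 27 -> window=[22, 27] -> max=27
step 6: append 9 -> window=[27, 9] -> max=27
step 7: append 21 -> window=[9, 21] -> max=21
step 8: append 36 -> window=[21, 36] -> max=36
step 9: append 40 -> window=[36, 40] -> max=40
Window #8 max = 40

Answer: 40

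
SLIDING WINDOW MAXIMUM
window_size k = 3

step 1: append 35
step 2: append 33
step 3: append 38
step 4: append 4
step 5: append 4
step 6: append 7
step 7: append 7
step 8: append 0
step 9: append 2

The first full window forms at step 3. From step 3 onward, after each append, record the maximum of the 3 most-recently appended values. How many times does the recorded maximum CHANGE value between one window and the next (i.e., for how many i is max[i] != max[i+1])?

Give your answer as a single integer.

Answer: 1

Derivation:
step 1: append 35 -> window=[35] (not full yet)
step 2: append 33 -> window=[35, 33] (not full yet)
step 3: append 38 -> window=[35, 33, 38] -> max=38
step 4: append 4 -> window=[33, 38, 4] -> max=38
step 5: append 4 -> window=[38, 4, 4] -> max=38
step 6: append 7 -> window=[4, 4, 7] -> max=7
step 7: append 7 -> window=[4, 7, 7] -> max=7
step 8: append 0 -> window=[7, 7, 0] -> max=7
step 9: append 2 -> window=[7, 0, 2] -> max=7
Recorded maximums: 38 38 38 7 7 7 7
Changes between consecutive maximums: 1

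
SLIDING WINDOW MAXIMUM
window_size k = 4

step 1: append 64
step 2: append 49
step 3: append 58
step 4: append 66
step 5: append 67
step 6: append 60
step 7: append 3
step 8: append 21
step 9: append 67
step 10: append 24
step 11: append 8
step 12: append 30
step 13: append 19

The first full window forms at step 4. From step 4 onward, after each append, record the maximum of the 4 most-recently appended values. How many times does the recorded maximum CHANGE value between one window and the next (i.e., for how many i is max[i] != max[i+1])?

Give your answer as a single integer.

step 1: append 64 -> window=[64] (not full yet)
step 2: append 49 -> window=[64, 49] (not full yet)
step 3: append 58 -> window=[64, 49, 58] (not full yet)
step 4: append 66 -> window=[64, 49, 58, 66] -> max=66
step 5: append 67 -> window=[49, 58, 66, 67] -> max=67
step 6: append 60 -> window=[58, 66, 67, 60] -> max=67
step 7: append 3 -> window=[66, 67, 60, 3] -> max=67
step 8: append 21 -> window=[67, 60, 3, 21] -> max=67
step 9: append 67 -> window=[60, 3, 21, 67] -> max=67
step 10: append 24 -> window=[3, 21, 67, 24] -> max=67
step 11: append 8 -> window=[21, 67, 24, 8] -> max=67
step 12: append 30 -> window=[67, 24, 8, 30] -> max=67
step 13: append 19 -> window=[24, 8, 30, 19] -> max=30
Recorded maximums: 66 67 67 67 67 67 67 67 67 30
Changes between consecutive maximums: 2

Answer: 2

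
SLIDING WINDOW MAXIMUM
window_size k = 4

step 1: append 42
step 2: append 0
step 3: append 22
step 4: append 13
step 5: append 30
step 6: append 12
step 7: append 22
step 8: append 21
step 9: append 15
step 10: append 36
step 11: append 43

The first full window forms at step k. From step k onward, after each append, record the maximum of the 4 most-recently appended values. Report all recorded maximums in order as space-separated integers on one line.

Answer: 42 30 30 30 30 22 36 43

Derivation:
step 1: append 42 -> window=[42] (not full yet)
step 2: append 0 -> window=[42, 0] (not full yet)
step 3: append 22 -> window=[42, 0, 22] (not full yet)
step 4: append 13 -> window=[42, 0, 22, 13] -> max=42
step 5: append 30 -> window=[0, 22, 13, 30] -> max=30
step 6: append 12 -> window=[22, 13, 30, 12] -> max=30
step 7: append 22 -> window=[13, 30, 12, 22] -> max=30
step 8: append 21 -> window=[30, 12, 22, 21] -> max=30
step 9: append 15 -> window=[12, 22, 21, 15] -> max=22
step 10: append 36 -> window=[22, 21, 15, 36] -> max=36
step 11: append 43 -> window=[21, 15, 36, 43] -> max=43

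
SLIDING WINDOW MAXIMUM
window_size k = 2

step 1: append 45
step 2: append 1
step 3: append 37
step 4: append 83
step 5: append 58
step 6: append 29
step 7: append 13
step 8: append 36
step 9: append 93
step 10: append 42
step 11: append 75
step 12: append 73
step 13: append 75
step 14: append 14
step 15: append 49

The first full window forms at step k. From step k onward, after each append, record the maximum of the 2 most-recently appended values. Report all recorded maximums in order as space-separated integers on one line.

step 1: append 45 -> window=[45] (not full yet)
step 2: append 1 -> window=[45, 1] -> max=45
step 3: append 37 -> window=[1, 37] -> max=37
step 4: append 83 -> window=[37, 83] -> max=83
step 5: append 58 -> window=[83, 58] -> max=83
step 6: append 29 -> window=[58, 29] -> max=58
step 7: append 13 -> window=[29, 13] -> max=29
step 8: append 36 -> window=[13, 36] -> max=36
step 9: append 93 -> window=[36, 93] -> max=93
step 10: append 42 -> window=[93, 42] -> max=93
step 11: append 75 -> window=[42, 75] -> max=75
step 12: append 73 -> window=[75, 73] -> max=75
step 13: append 75 -> window=[73, 75] -> max=75
step 14: append 14 -> window=[75, 14] -> max=75
step 15: append 49 -> window=[14, 49] -> max=49

Answer: 45 37 83 83 58 29 36 93 93 75 75 75 75 49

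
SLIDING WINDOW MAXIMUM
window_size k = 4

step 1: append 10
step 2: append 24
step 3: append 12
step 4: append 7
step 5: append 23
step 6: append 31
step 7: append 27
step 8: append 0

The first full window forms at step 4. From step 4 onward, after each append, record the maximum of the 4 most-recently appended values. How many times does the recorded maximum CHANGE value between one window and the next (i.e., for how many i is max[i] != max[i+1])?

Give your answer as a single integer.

step 1: append 10 -> window=[10] (not full yet)
step 2: append 24 -> window=[10, 24] (not full yet)
step 3: append 12 -> window=[10, 24, 12] (not full yet)
step 4: append 7 -> window=[10, 24, 12, 7] -> max=24
step 5: append 23 -> window=[24, 12, 7, 23] -> max=24
step 6: append 31 -> window=[12, 7, 23, 31] -> max=31
step 7: append 27 -> window=[7, 23, 31, 27] -> max=31
step 8: append 0 -> window=[23, 31, 27, 0] -> max=31
Recorded maximums: 24 24 31 31 31
Changes between consecutive maximums: 1

Answer: 1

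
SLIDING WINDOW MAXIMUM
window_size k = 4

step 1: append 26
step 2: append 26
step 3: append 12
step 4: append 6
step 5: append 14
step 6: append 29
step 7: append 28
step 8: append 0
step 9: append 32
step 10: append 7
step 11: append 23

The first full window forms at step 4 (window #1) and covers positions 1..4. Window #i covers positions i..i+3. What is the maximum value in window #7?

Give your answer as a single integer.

step 1: append 26 -> window=[26] (not full yet)
step 2: append 26 -> window=[26, 26] (not full yet)
step 3: append 12 -> window=[26, 26, 12] (not full yet)
step 4: append 6 -> window=[26, 26, 12, 6] -> max=26
step 5: append 14 -> window=[26, 12, 6, 14] -> max=26
step 6: append 29 -> window=[12, 6, 14, 29] -> max=29
step 7: append 28 -> window=[6, 14, 29, 28] -> max=29
step 8: append 0 -> window=[14, 29, 28, 0] -> max=29
step 9: append 32 -> window=[29, 28, 0, 32] -> max=32
step 10: append 7 -> window=[28, 0, 32, 7] -> max=32
Window #7 max = 32

Answer: 32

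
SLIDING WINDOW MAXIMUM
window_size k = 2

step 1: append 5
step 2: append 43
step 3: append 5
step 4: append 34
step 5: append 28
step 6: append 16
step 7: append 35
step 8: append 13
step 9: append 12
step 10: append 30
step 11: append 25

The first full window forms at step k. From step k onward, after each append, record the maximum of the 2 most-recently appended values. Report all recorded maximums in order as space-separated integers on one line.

Answer: 43 43 34 34 28 35 35 13 30 30

Derivation:
step 1: append 5 -> window=[5] (not full yet)
step 2: append 43 -> window=[5, 43] -> max=43
step 3: append 5 -> window=[43, 5] -> max=43
step 4: append 34 -> window=[5, 34] -> max=34
step 5: append 28 -> window=[34, 28] -> max=34
step 6: append 16 -> window=[28, 16] -> max=28
step 7: append 35 -> window=[16, 35] -> max=35
step 8: append 13 -> window=[35, 13] -> max=35
step 9: append 12 -> window=[13, 12] -> max=13
step 10: append 30 -> window=[12, 30] -> max=30
step 11: append 25 -> window=[30, 25] -> max=30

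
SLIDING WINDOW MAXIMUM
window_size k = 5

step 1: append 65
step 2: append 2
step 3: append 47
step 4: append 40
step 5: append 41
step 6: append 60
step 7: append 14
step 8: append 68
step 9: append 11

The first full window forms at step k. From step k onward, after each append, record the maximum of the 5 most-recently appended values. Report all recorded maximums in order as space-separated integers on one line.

Answer: 65 60 60 68 68

Derivation:
step 1: append 65 -> window=[65] (not full yet)
step 2: append 2 -> window=[65, 2] (not full yet)
step 3: append 47 -> window=[65, 2, 47] (not full yet)
step 4: append 40 -> window=[65, 2, 47, 40] (not full yet)
step 5: append 41 -> window=[65, 2, 47, 40, 41] -> max=65
step 6: append 60 -> window=[2, 47, 40, 41, 60] -> max=60
step 7: append 14 -> window=[47, 40, 41, 60, 14] -> max=60
step 8: append 68 -> window=[40, 41, 60, 14, 68] -> max=68
step 9: append 11 -> window=[41, 60, 14, 68, 11] -> max=68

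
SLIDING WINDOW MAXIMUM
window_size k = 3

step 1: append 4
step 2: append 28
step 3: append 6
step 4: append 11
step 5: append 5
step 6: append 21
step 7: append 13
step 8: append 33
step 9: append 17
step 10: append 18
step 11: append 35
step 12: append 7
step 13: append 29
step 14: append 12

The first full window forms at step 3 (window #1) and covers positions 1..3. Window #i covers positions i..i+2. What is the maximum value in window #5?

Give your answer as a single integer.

step 1: append 4 -> window=[4] (not full yet)
step 2: append 28 -> window=[4, 28] (not full yet)
step 3: append 6 -> window=[4, 28, 6] -> max=28
step 4: append 11 -> window=[28, 6, 11] -> max=28
step 5: append 5 -> window=[6, 11, 5] -> max=11
step 6: append 21 -> window=[11, 5, 21] -> max=21
step 7: append 13 -> window=[5, 21, 13] -> max=21
Window #5 max = 21

Answer: 21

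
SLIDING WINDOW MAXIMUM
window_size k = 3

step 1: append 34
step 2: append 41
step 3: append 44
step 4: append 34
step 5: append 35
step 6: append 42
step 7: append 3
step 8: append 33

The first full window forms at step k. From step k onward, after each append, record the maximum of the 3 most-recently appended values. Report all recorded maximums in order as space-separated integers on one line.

Answer: 44 44 44 42 42 42

Derivation:
step 1: append 34 -> window=[34] (not full yet)
step 2: append 41 -> window=[34, 41] (not full yet)
step 3: append 44 -> window=[34, 41, 44] -> max=44
step 4: append 34 -> window=[41, 44, 34] -> max=44
step 5: append 35 -> window=[44, 34, 35] -> max=44
step 6: append 42 -> window=[34, 35, 42] -> max=42
step 7: append 3 -> window=[35, 42, 3] -> max=42
step 8: append 33 -> window=[42, 3, 33] -> max=42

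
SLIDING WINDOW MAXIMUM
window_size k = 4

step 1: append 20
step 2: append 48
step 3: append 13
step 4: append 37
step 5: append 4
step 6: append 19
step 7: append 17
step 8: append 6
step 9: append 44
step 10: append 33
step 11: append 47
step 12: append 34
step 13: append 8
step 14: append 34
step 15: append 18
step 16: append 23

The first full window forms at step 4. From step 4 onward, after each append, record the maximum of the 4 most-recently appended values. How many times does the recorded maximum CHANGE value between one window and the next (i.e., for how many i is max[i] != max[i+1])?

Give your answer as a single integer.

step 1: append 20 -> window=[20] (not full yet)
step 2: append 48 -> window=[20, 48] (not full yet)
step 3: append 13 -> window=[20, 48, 13] (not full yet)
step 4: append 37 -> window=[20, 48, 13, 37] -> max=48
step 5: append 4 -> window=[48, 13, 37, 4] -> max=48
step 6: append 19 -> window=[13, 37, 4, 19] -> max=37
step 7: append 17 -> window=[37, 4, 19, 17] -> max=37
step 8: append 6 -> window=[4, 19, 17, 6] -> max=19
step 9: append 44 -> window=[19, 17, 6, 44] -> max=44
step 10: append 33 -> window=[17, 6, 44, 33] -> max=44
step 11: append 47 -> window=[6, 44, 33, 47] -> max=47
step 12: append 34 -> window=[44, 33, 47, 34] -> max=47
step 13: append 8 -> window=[33, 47, 34, 8] -> max=47
step 14: append 34 -> window=[47, 34, 8, 34] -> max=47
step 15: append 18 -> window=[34, 8, 34, 18] -> max=34
step 16: append 23 -> window=[8, 34, 18, 23] -> max=34
Recorded maximums: 48 48 37 37 19 44 44 47 47 47 47 34 34
Changes between consecutive maximums: 5

Answer: 5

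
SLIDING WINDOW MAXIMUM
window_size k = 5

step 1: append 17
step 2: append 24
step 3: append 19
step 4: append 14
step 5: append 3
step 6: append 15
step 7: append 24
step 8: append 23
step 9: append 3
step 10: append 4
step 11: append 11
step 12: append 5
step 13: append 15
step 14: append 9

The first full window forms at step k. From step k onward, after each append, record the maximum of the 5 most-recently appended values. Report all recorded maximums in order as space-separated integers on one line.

step 1: append 17 -> window=[17] (not full yet)
step 2: append 24 -> window=[17, 24] (not full yet)
step 3: append 19 -> window=[17, 24, 19] (not full yet)
step 4: append 14 -> window=[17, 24, 19, 14] (not full yet)
step 5: append 3 -> window=[17, 24, 19, 14, 3] -> max=24
step 6: append 15 -> window=[24, 19, 14, 3, 15] -> max=24
step 7: append 24 -> window=[19, 14, 3, 15, 24] -> max=24
step 8: append 23 -> window=[14, 3, 15, 24, 23] -> max=24
step 9: append 3 -> window=[3, 15, 24, 23, 3] -> max=24
step 10: append 4 -> window=[15, 24, 23, 3, 4] -> max=24
step 11: append 11 -> window=[24, 23, 3, 4, 11] -> max=24
step 12: append 5 -> window=[23, 3, 4, 11, 5] -> max=23
step 13: append 15 -> window=[3, 4, 11, 5, 15] -> max=15
step 14: append 9 -> window=[4, 11, 5, 15, 9] -> max=15

Answer: 24 24 24 24 24 24 24 23 15 15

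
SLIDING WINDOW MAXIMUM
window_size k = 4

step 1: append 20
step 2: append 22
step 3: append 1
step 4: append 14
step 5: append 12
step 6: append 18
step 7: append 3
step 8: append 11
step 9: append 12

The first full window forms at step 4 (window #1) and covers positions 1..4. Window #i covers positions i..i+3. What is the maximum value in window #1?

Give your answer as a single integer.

Answer: 22

Derivation:
step 1: append 20 -> window=[20] (not full yet)
step 2: append 22 -> window=[20, 22] (not full yet)
step 3: append 1 -> window=[20, 22, 1] (not full yet)
step 4: append 14 -> window=[20, 22, 1, 14] -> max=22
Window #1 max = 22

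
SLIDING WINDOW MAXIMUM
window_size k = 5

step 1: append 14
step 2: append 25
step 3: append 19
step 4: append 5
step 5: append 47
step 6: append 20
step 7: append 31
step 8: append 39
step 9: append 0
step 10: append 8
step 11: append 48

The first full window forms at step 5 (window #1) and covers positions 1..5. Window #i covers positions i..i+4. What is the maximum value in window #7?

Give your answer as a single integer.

Answer: 48

Derivation:
step 1: append 14 -> window=[14] (not full yet)
step 2: append 25 -> window=[14, 25] (not full yet)
step 3: append 19 -> window=[14, 25, 19] (not full yet)
step 4: append 5 -> window=[14, 25, 19, 5] (not full yet)
step 5: append 47 -> window=[14, 25, 19, 5, 47] -> max=47
step 6: append 20 -> window=[25, 19, 5, 47, 20] -> max=47
step 7: append 31 -> window=[19, 5, 47, 20, 31] -> max=47
step 8: append 39 -> window=[5, 47, 20, 31, 39] -> max=47
step 9: append 0 -> window=[47, 20, 31, 39, 0] -> max=47
step 10: append 8 -> window=[20, 31, 39, 0, 8] -> max=39
step 11: append 48 -> window=[31, 39, 0, 8, 48] -> max=48
Window #7 max = 48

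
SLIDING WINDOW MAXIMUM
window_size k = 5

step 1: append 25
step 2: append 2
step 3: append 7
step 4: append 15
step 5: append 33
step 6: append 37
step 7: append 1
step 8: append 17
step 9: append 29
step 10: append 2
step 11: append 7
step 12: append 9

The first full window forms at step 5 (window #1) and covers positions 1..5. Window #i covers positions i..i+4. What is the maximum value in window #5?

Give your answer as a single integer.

Answer: 37

Derivation:
step 1: append 25 -> window=[25] (not full yet)
step 2: append 2 -> window=[25, 2] (not full yet)
step 3: append 7 -> window=[25, 2, 7] (not full yet)
step 4: append 15 -> window=[25, 2, 7, 15] (not full yet)
step 5: append 33 -> window=[25, 2, 7, 15, 33] -> max=33
step 6: append 37 -> window=[2, 7, 15, 33, 37] -> max=37
step 7: append 1 -> window=[7, 15, 33, 37, 1] -> max=37
step 8: append 17 -> window=[15, 33, 37, 1, 17] -> max=37
step 9: append 29 -> window=[33, 37, 1, 17, 29] -> max=37
Window #5 max = 37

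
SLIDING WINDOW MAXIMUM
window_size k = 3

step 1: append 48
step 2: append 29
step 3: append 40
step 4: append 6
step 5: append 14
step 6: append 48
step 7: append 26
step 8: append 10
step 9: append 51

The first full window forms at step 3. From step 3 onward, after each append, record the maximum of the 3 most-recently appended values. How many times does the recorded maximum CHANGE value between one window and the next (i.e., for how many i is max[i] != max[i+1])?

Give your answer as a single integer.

step 1: append 48 -> window=[48] (not full yet)
step 2: append 29 -> window=[48, 29] (not full yet)
step 3: append 40 -> window=[48, 29, 40] -> max=48
step 4: append 6 -> window=[29, 40, 6] -> max=40
step 5: append 14 -> window=[40, 6, 14] -> max=40
step 6: append 48 -> window=[6, 14, 48] -> max=48
step 7: append 26 -> window=[14, 48, 26] -> max=48
step 8: append 10 -> window=[48, 26, 10] -> max=48
step 9: append 51 -> window=[26, 10, 51] -> max=51
Recorded maximums: 48 40 40 48 48 48 51
Changes between consecutive maximums: 3

Answer: 3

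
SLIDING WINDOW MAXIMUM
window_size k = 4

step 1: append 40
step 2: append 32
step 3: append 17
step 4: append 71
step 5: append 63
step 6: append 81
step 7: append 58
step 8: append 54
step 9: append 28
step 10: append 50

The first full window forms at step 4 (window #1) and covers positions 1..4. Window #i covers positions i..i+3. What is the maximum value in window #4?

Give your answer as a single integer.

Answer: 81

Derivation:
step 1: append 40 -> window=[40] (not full yet)
step 2: append 32 -> window=[40, 32] (not full yet)
step 3: append 17 -> window=[40, 32, 17] (not full yet)
step 4: append 71 -> window=[40, 32, 17, 71] -> max=71
step 5: append 63 -> window=[32, 17, 71, 63] -> max=71
step 6: append 81 -> window=[17, 71, 63, 81] -> max=81
step 7: append 58 -> window=[71, 63, 81, 58] -> max=81
Window #4 max = 81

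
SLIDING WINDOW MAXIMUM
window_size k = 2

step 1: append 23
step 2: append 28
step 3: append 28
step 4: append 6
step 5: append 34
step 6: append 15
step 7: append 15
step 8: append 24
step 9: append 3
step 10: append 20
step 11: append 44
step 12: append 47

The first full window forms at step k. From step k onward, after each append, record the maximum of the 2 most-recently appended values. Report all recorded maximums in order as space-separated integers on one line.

step 1: append 23 -> window=[23] (not full yet)
step 2: append 28 -> window=[23, 28] -> max=28
step 3: append 28 -> window=[28, 28] -> max=28
step 4: append 6 -> window=[28, 6] -> max=28
step 5: append 34 -> window=[6, 34] -> max=34
step 6: append 15 -> window=[34, 15] -> max=34
step 7: append 15 -> window=[15, 15] -> max=15
step 8: append 24 -> window=[15, 24] -> max=24
step 9: append 3 -> window=[24, 3] -> max=24
step 10: append 20 -> window=[3, 20] -> max=20
step 11: append 44 -> window=[20, 44] -> max=44
step 12: append 47 -> window=[44, 47] -> max=47

Answer: 28 28 28 34 34 15 24 24 20 44 47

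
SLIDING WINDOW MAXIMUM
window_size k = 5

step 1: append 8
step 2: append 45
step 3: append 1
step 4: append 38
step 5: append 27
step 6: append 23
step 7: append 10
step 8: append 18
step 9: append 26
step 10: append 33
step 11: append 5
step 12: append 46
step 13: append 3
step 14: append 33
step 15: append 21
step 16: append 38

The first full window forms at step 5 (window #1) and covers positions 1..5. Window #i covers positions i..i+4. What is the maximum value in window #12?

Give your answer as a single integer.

Answer: 46

Derivation:
step 1: append 8 -> window=[8] (not full yet)
step 2: append 45 -> window=[8, 45] (not full yet)
step 3: append 1 -> window=[8, 45, 1] (not full yet)
step 4: append 38 -> window=[8, 45, 1, 38] (not full yet)
step 5: append 27 -> window=[8, 45, 1, 38, 27] -> max=45
step 6: append 23 -> window=[45, 1, 38, 27, 23] -> max=45
step 7: append 10 -> window=[1, 38, 27, 23, 10] -> max=38
step 8: append 18 -> window=[38, 27, 23, 10, 18] -> max=38
step 9: append 26 -> window=[27, 23, 10, 18, 26] -> max=27
step 10: append 33 -> window=[23, 10, 18, 26, 33] -> max=33
step 11: append 5 -> window=[10, 18, 26, 33, 5] -> max=33
step 12: append 46 -> window=[18, 26, 33, 5, 46] -> max=46
step 13: append 3 -> window=[26, 33, 5, 46, 3] -> max=46
step 14: append 33 -> window=[33, 5, 46, 3, 33] -> max=46
step 15: append 21 -> window=[5, 46, 3, 33, 21] -> max=46
step 16: append 38 -> window=[46, 3, 33, 21, 38] -> max=46
Window #12 max = 46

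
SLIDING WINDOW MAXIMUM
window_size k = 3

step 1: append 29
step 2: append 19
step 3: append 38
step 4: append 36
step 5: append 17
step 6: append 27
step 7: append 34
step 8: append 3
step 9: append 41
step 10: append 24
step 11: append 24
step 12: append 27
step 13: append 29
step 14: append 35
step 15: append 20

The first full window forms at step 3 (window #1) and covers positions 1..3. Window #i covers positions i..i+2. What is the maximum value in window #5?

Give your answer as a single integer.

Answer: 34

Derivation:
step 1: append 29 -> window=[29] (not full yet)
step 2: append 19 -> window=[29, 19] (not full yet)
step 3: append 38 -> window=[29, 19, 38] -> max=38
step 4: append 36 -> window=[19, 38, 36] -> max=38
step 5: append 17 -> window=[38, 36, 17] -> max=38
step 6: append 27 -> window=[36, 17, 27] -> max=36
step 7: append 34 -> window=[17, 27, 34] -> max=34
Window #5 max = 34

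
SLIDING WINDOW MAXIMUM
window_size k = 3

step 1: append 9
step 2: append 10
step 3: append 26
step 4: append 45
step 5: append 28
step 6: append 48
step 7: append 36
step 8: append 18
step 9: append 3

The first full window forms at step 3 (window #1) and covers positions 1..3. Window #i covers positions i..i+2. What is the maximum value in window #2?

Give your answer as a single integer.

step 1: append 9 -> window=[9] (not full yet)
step 2: append 10 -> window=[9, 10] (not full yet)
step 3: append 26 -> window=[9, 10, 26] -> max=26
step 4: append 45 -> window=[10, 26, 45] -> max=45
Window #2 max = 45

Answer: 45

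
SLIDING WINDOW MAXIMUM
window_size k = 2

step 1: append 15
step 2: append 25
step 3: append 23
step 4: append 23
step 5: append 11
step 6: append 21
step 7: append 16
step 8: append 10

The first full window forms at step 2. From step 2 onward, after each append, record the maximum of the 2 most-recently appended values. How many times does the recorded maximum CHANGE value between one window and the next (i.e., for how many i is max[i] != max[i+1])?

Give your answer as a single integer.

step 1: append 15 -> window=[15] (not full yet)
step 2: append 25 -> window=[15, 25] -> max=25
step 3: append 23 -> window=[25, 23] -> max=25
step 4: append 23 -> window=[23, 23] -> max=23
step 5: append 11 -> window=[23, 11] -> max=23
step 6: append 21 -> window=[11, 21] -> max=21
step 7: append 16 -> window=[21, 16] -> max=21
step 8: append 10 -> window=[16, 10] -> max=16
Recorded maximums: 25 25 23 23 21 21 16
Changes between consecutive maximums: 3

Answer: 3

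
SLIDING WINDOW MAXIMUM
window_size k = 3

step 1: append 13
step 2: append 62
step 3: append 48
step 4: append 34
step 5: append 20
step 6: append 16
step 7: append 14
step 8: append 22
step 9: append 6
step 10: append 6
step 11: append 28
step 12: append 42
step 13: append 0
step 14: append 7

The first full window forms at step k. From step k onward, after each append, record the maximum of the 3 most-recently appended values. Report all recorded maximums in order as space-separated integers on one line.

step 1: append 13 -> window=[13] (not full yet)
step 2: append 62 -> window=[13, 62] (not full yet)
step 3: append 48 -> window=[13, 62, 48] -> max=62
step 4: append 34 -> window=[62, 48, 34] -> max=62
step 5: append 20 -> window=[48, 34, 20] -> max=48
step 6: append 16 -> window=[34, 20, 16] -> max=34
step 7: append 14 -> window=[20, 16, 14] -> max=20
step 8: append 22 -> window=[16, 14, 22] -> max=22
step 9: append 6 -> window=[14, 22, 6] -> max=22
step 10: append 6 -> window=[22, 6, 6] -> max=22
step 11: append 28 -> window=[6, 6, 28] -> max=28
step 12: append 42 -> window=[6, 28, 42] -> max=42
step 13: append 0 -> window=[28, 42, 0] -> max=42
step 14: append 7 -> window=[42, 0, 7] -> max=42

Answer: 62 62 48 34 20 22 22 22 28 42 42 42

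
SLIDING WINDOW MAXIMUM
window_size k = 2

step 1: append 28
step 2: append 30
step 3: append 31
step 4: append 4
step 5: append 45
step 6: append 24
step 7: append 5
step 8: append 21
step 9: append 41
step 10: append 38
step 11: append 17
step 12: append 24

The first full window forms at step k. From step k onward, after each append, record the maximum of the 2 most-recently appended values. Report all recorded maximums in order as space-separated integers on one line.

step 1: append 28 -> window=[28] (not full yet)
step 2: append 30 -> window=[28, 30] -> max=30
step 3: append 31 -> window=[30, 31] -> max=31
step 4: append 4 -> window=[31, 4] -> max=31
step 5: append 45 -> window=[4, 45] -> max=45
step 6: append 24 -> window=[45, 24] -> max=45
step 7: append 5 -> window=[24, 5] -> max=24
step 8: append 21 -> window=[5, 21] -> max=21
step 9: append 41 -> window=[21, 41] -> max=41
step 10: append 38 -> window=[41, 38] -> max=41
step 11: append 17 -> window=[38, 17] -> max=38
step 12: append 24 -> window=[17, 24] -> max=24

Answer: 30 31 31 45 45 24 21 41 41 38 24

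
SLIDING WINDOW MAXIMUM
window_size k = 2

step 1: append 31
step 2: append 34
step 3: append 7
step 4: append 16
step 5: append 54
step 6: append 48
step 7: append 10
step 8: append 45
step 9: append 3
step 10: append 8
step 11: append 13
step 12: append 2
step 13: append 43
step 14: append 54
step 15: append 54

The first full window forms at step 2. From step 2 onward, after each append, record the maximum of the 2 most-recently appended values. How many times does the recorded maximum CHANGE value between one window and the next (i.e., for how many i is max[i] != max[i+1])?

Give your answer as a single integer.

step 1: append 31 -> window=[31] (not full yet)
step 2: append 34 -> window=[31, 34] -> max=34
step 3: append 7 -> window=[34, 7] -> max=34
step 4: append 16 -> window=[7, 16] -> max=16
step 5: append 54 -> window=[16, 54] -> max=54
step 6: append 48 -> window=[54, 48] -> max=54
step 7: append 10 -> window=[48, 10] -> max=48
step 8: append 45 -> window=[10, 45] -> max=45
step 9: append 3 -> window=[45, 3] -> max=45
step 10: append 8 -> window=[3, 8] -> max=8
step 11: append 13 -> window=[8, 13] -> max=13
step 12: append 2 -> window=[13, 2] -> max=13
step 13: append 43 -> window=[2, 43] -> max=43
step 14: append 54 -> window=[43, 54] -> max=54
step 15: append 54 -> window=[54, 54] -> max=54
Recorded maximums: 34 34 16 54 54 48 45 45 8 13 13 43 54 54
Changes between consecutive maximums: 8

Answer: 8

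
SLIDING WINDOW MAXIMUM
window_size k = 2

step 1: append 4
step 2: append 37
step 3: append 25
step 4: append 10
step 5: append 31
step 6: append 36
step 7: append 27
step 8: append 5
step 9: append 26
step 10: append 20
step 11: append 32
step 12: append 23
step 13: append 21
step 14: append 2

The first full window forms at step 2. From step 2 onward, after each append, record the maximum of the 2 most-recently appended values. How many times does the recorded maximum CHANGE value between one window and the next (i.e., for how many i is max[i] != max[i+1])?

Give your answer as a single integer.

Answer: 8

Derivation:
step 1: append 4 -> window=[4] (not full yet)
step 2: append 37 -> window=[4, 37] -> max=37
step 3: append 25 -> window=[37, 25] -> max=37
step 4: append 10 -> window=[25, 10] -> max=25
step 5: append 31 -> window=[10, 31] -> max=31
step 6: append 36 -> window=[31, 36] -> max=36
step 7: append 27 -> window=[36, 27] -> max=36
step 8: append 5 -> window=[27, 5] -> max=27
step 9: append 26 -> window=[5, 26] -> max=26
step 10: append 20 -> window=[26, 20] -> max=26
step 11: append 32 -> window=[20, 32] -> max=32
step 12: append 23 -> window=[32, 23] -> max=32
step 13: append 21 -> window=[23, 21] -> max=23
step 14: append 2 -> window=[21, 2] -> max=21
Recorded maximums: 37 37 25 31 36 36 27 26 26 32 32 23 21
Changes between consecutive maximums: 8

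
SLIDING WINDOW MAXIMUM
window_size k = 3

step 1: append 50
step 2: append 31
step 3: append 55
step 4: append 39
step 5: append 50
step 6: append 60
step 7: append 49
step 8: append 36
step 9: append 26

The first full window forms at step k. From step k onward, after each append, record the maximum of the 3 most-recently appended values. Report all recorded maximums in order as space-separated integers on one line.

Answer: 55 55 55 60 60 60 49

Derivation:
step 1: append 50 -> window=[50] (not full yet)
step 2: append 31 -> window=[50, 31] (not full yet)
step 3: append 55 -> window=[50, 31, 55] -> max=55
step 4: append 39 -> window=[31, 55, 39] -> max=55
step 5: append 50 -> window=[55, 39, 50] -> max=55
step 6: append 60 -> window=[39, 50, 60] -> max=60
step 7: append 49 -> window=[50, 60, 49] -> max=60
step 8: append 36 -> window=[60, 49, 36] -> max=60
step 9: append 26 -> window=[49, 36, 26] -> max=49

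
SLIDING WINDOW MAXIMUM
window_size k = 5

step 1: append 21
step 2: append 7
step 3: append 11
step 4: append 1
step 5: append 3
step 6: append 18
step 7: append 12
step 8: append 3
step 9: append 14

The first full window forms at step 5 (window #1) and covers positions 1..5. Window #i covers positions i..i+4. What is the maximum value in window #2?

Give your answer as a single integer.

Answer: 18

Derivation:
step 1: append 21 -> window=[21] (not full yet)
step 2: append 7 -> window=[21, 7] (not full yet)
step 3: append 11 -> window=[21, 7, 11] (not full yet)
step 4: append 1 -> window=[21, 7, 11, 1] (not full yet)
step 5: append 3 -> window=[21, 7, 11, 1, 3] -> max=21
step 6: append 18 -> window=[7, 11, 1, 3, 18] -> max=18
Window #2 max = 18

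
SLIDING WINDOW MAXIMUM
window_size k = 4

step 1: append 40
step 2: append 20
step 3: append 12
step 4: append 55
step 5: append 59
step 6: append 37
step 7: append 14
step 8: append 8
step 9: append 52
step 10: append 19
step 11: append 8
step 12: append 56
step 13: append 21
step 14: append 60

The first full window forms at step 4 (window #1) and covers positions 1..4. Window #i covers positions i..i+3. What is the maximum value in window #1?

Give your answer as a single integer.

Answer: 55

Derivation:
step 1: append 40 -> window=[40] (not full yet)
step 2: append 20 -> window=[40, 20] (not full yet)
step 3: append 12 -> window=[40, 20, 12] (not full yet)
step 4: append 55 -> window=[40, 20, 12, 55] -> max=55
Window #1 max = 55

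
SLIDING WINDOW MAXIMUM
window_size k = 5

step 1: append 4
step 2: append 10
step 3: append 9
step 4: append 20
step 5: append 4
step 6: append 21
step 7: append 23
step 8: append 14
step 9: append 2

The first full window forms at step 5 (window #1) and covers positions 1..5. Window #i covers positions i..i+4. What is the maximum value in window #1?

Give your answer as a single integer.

Answer: 20

Derivation:
step 1: append 4 -> window=[4] (not full yet)
step 2: append 10 -> window=[4, 10] (not full yet)
step 3: append 9 -> window=[4, 10, 9] (not full yet)
step 4: append 20 -> window=[4, 10, 9, 20] (not full yet)
step 5: append 4 -> window=[4, 10, 9, 20, 4] -> max=20
Window #1 max = 20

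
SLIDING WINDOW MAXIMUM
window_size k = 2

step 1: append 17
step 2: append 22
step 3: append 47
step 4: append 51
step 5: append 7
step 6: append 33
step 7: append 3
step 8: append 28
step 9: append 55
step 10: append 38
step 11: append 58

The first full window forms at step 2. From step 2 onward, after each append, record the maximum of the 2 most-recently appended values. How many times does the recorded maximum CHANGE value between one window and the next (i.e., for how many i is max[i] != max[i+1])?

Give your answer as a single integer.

step 1: append 17 -> window=[17] (not full yet)
step 2: append 22 -> window=[17, 22] -> max=22
step 3: append 47 -> window=[22, 47] -> max=47
step 4: append 51 -> window=[47, 51] -> max=51
step 5: append 7 -> window=[51, 7] -> max=51
step 6: append 33 -> window=[7, 33] -> max=33
step 7: append 3 -> window=[33, 3] -> max=33
step 8: append 28 -> window=[3, 28] -> max=28
step 9: append 55 -> window=[28, 55] -> max=55
step 10: append 38 -> window=[55, 38] -> max=55
step 11: append 58 -> window=[38, 58] -> max=58
Recorded maximums: 22 47 51 51 33 33 28 55 55 58
Changes between consecutive maximums: 6

Answer: 6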